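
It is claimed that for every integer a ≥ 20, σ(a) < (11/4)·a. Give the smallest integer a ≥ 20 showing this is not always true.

Check each integer a ≥ 20 in order until the claim fails.
For a = 20, 21, 22, 23, …, 57, 58, 59 the conclusion holds.
a = 60: σ(60) = 168; 168 ≥ 165.
Hence a = 60 is a counterexample.

a = 60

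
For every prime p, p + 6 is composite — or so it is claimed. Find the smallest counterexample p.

p = 5

For p = 2, 3 the conclusion holds.
p = 5: p + 6 = 11, prime — not composite.
Thus p = 5 disproves the claim, and no smaller p works.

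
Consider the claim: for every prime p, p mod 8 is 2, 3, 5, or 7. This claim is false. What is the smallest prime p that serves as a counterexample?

A counterexample is any prime p such that the claim fails; we check each in order.
For p = 2, 3, 5, 7, 11, 13 the conclusion holds.
p = 17: 17 mod 8 = 1 — not in {2, 3, 5, 7}.
So p = 17 is the smallest counterexample.

p = 17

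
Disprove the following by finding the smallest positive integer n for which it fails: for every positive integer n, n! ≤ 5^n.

We need the least positive integer n for which n! > 5^n.
For n = 1, 2, 3, 4, …, 9, 10, 11 the conclusion holds.
n = 12: n! = 479001600 and 5^n = 244140625, so 479001600 > 244140625.
So n = 12 is the smallest counterexample.

n = 12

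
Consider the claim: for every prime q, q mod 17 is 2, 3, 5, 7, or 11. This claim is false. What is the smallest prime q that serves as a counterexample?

q = 2: 2 mod 17 = 2.
q = 3: 3 mod 17 = 3.
q = 5: 5 mod 17 = 5.
q = 7: 7 mod 17 = 7.
q = 11: 11 mod 17 = 11.
q = 13: 13 mod 17 = 13 — not in {2, 3, 5, 7, 11}.
Thus q = 13 disproves the claim, and no smaller q works.

q = 13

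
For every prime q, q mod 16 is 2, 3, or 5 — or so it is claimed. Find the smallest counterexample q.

q = 7

q = 2: 2 mod 16 = 2.
q = 3: 3 mod 16 = 3.
q = 5: 5 mod 16 = 5.
q = 7: 7 mod 16 = 7 — not in {2, 3, 5}.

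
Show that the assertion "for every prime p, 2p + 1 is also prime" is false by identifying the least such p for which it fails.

We need the least prime p for which 2p + 1 is not prime.
p = 2: 2p + 1 = 5, prime.
p = 3: 2p + 1 = 7, prime.
p = 5: 2p + 1 = 11, prime.
p = 7: 2p + 1 = 15 = 3 × 5, not prime.

p = 7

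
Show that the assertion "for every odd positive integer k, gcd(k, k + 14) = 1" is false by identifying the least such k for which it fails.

Check each odd positive integer k in order until gcd(k, k + 14) > 1.
k = 1: gcd(1, 15) = 1.
k = 3: gcd(3, 17) = 1.
k = 5: gcd(5, 19) = 1.
k = 7: gcd(7, 21) = 7.
Thus k = 7 disproves the claim, and no smaller k works.

k = 7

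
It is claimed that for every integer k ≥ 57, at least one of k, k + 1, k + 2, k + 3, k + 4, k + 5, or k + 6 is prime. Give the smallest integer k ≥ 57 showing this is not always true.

The first 33 eligible values, up to k = 89, all satisfy the conclusion.
k = 90: 90 = 2 × 45; 91 = 7 × 13; 92 = 2 × 46; 93 = 3 × 31; 94 = 2 × 47; 95 = 5 × 19; 96 = 2 × 48 — all composite.
So k = 90 is the smallest counterexample.

k = 90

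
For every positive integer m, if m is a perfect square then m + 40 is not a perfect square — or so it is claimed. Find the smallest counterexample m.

m = 9

A counterexample is any positive integer m such that m is a perfect square but m + 40 is a perfect square; we check each in order.
For m = 1, 4 the conclusion holds.
m = 9: 9 = 3² and 9 + 40 = 49 = 7².
Thus m = 9 disproves the claim, and no smaller m works.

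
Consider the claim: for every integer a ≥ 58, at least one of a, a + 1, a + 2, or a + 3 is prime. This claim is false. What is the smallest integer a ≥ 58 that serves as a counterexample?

a = 62

Check each integer a ≥ 58 in order until a, a + 1, a + 2, a + 3 are all composite.
The first 4 eligible values, up to a = 61, all satisfy the conclusion.
a = 62: 62 = 2 × 31; 63 = 3 × 21; 64 = 2 × 32; 65 = 5 × 13 — all composite.
Thus a = 62 disproves the claim, and no smaller a works.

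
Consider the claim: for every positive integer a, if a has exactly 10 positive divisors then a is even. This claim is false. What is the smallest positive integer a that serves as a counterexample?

a = 405

Check each positive integer a in order until a has exactly 10 positive divisors but a is odd.
For a = 48, 80, 112, 162, 176, 208, 272, 304, 368 the conclusion holds.
a = 405: divisors of 405: 10 divisors; 405 is odd.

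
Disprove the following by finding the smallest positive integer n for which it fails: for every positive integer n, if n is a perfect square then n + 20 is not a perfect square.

n = 16

n = 1: 1 + 20 = 21, not a perfect square.
n = 4: 4 + 20 = 24, not a perfect square.
n = 9: 9 + 20 = 29, not a perfect square.
n = 16: 16 = 4² and 16 + 20 = 36 = 6².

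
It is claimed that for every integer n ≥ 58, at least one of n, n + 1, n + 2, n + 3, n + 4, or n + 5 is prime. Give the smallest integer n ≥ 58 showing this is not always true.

n = 90

We need the least integer n ≥ 58 for which n, n + 1, n + 2, n + 3, n + 4, n + 5 are all composite.
For n = 58, 59, 60, 61, …, 87, 88, 89 the conclusion holds.
n = 90: 90 = 2 × 45; 91 = 7 × 13; 92 = 2 × 46; 93 = 3 × 31; 94 = 2 × 47; 95 = 5 × 19 — all composite.
So n = 90 is the smallest counterexample.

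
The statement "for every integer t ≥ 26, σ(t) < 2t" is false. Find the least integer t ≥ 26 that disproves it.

t = 28

For t = 26, 27 the conclusion holds.
t = 28: σ(28) = 56; 56 ≥ 56.
Thus t = 28 disproves the claim, and no smaller t works.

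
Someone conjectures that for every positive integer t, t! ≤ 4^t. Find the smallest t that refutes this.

Check each positive integer t in order until t! > 4^t.
The first 8 eligible values, up to t = 8, all satisfy the conclusion.
t = 9: t! = 362880 and 4^t = 262144, so 362880 > 262144.
So t = 9 is the smallest counterexample.

t = 9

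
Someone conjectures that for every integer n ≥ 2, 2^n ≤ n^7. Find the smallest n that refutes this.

The first 35 eligible values, up to n = 36, all satisfy the conclusion.
n = 37: 2^n = 137438953472 and n^7 = 94931877133, so 137438953472 > 94931877133.
So n = 37 is the smallest counterexample.

n = 37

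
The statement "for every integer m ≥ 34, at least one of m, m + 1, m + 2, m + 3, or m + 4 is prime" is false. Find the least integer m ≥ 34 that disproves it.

m = 48

The first 14 eligible values, up to m = 47, all satisfy the conclusion.
m = 48: 48 = 2 × 24; 49 = 7 × 7; 50 = 2 × 25; 51 = 3 × 17; 52 = 2 × 26 — all composite.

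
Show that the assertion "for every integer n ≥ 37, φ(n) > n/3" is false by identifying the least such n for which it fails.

n = 42

We need the least integer n ≥ 37 for which the claim fails.
n = 37: φ(37) = 36 and 37/3 = 37/3, so φ(37) > 37/3.
n = 38: φ(38) = 18 and 38/3 = 38/3, so φ(38) > 38/3.
n = 39: φ(39) = 24 and 39/3 = 13, so φ(39) > 39/3.
n = 40: φ(40) = 16 and 40/3 = 40/3, so φ(40) > 40/3.
n = 41: φ(41) = 40 and 41/3 = 41/3, so φ(41) > 41/3.
n = 42: φ(42) = 12 and 42/3 = 14, so φ(42) ≤ 42/3.
So n = 42 is the smallest counterexample.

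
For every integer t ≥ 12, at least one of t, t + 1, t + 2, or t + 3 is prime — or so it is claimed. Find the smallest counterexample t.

t = 24

A counterexample is any integer t ≥ 12 such that t, t + 1, t + 2, t + 3 are all composite; we check each in order.
For t = 12, 13, 14, 15, …, 21, 22, 23 the conclusion holds.
t = 24: 24 = 2 × 12; 25 = 5 × 5; 26 = 2 × 13; 27 = 3 × 9 — all composite.
Thus t = 24 disproves the claim, and no smaller t works.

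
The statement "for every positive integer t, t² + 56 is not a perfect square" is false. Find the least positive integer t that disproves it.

A counterexample is any positive integer t such that t² + 56 is a perfect square; we check each in order.
For t = 1, 2, 3, 4 the conclusion holds.
t = 5: 5² + 56 = 81 = 9², a perfect square.
Hence t = 5 is a counterexample.

t = 5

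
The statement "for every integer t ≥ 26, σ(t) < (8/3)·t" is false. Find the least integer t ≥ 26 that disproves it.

t = 60

For t = 26, 27, 28, 29, …, 57, 58, 59 the conclusion holds.
t = 60: σ(60) = 168; 168 ≥ 160.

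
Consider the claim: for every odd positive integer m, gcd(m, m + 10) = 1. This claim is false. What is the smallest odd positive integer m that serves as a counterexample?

m = 5

m = 1: gcd(1, 11) = 1.
m = 3: gcd(3, 13) = 1.
m = 5: gcd(5, 15) = 5.
So m = 5 is the smallest counterexample.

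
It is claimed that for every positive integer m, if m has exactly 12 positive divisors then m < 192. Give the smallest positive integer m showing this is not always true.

A counterexample is any positive integer m such that m has exactly 12 positive divisors but the claim fails; we check each in order.
For m = 60, 72, 84, 90, …, 150, 156, 160 the conclusion holds.
m = 198: τ(198) = 12; 198 ≥ 192.
So m = 198 is the smallest counterexample.

m = 198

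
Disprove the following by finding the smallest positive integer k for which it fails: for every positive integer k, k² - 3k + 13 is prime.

A counterexample is any positive integer k such that k² - 3k + 13 is not prime; we check each in order.
For k = 1, 2, 3, 4, …, 9, 10, 11 the conclusion holds.
k = 12: k² - 3k + 13 = 121 = 11 × 11, composite.

k = 12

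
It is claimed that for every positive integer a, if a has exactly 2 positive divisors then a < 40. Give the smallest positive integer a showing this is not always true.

a = 41

A counterexample is any positive integer a such that a has exactly 2 positive divisors but the claim fails; we check each in order.
For a = 2, 3, 5, 7, …, 29, 31, 37 the conclusion holds.
a = 41: τ(41) = 2; 41 ≥ 40.
Hence a = 41 is a counterexample.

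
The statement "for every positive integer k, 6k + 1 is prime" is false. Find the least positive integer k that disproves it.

For k = 1, 2, 3 the conclusion holds.
k = 4: 6k + 1 = 25 = 5 × 5, composite.

k = 4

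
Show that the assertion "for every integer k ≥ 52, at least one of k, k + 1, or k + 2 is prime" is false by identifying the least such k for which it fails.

Check each integer k ≥ 52 in order until k, k + 1, k + 2 are all composite.
For k = 52, 53 the conclusion holds.
k = 54: 54 = 2 × 27; 55 = 5 × 11; 56 = 2 × 28 — all composite.

k = 54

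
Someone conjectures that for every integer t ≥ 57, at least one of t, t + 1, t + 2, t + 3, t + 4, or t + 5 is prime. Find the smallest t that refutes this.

Check each integer t ≥ 57 in order until t, t + 1, t + 2, t + 3, t + 4, t + 5 are all composite.
For t = 57, 58, 59, 60, …, 87, 88, 89 the conclusion holds.
t = 90: 90 = 2 × 45; 91 = 7 × 13; 92 = 2 × 46; 93 = 3 × 31; 94 = 2 × 47; 95 = 5 × 19 — all composite.

t = 90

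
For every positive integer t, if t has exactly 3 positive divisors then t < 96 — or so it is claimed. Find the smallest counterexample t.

t = 4: τ(4) = 3; 4 < 96.
t = 9: τ(9) = 3; 9 < 96.
t = 25: τ(25) = 3; 25 < 96.
t = 49: τ(49) = 3; 49 < 96.
t = 121: τ(121) = 3; 121 ≥ 96.
Hence t = 121 is a counterexample.

t = 121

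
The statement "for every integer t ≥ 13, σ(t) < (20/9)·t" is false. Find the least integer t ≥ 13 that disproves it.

t = 24

Check each integer t ≥ 13 in order until the claim fails.
The first 11 eligible values, up to t = 23, all satisfy the conclusion.
t = 24: σ(24) = 60; 60 ≥ 160/3.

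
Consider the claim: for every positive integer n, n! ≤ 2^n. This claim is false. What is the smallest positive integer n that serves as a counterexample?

n = 4

For n = 1, 2, 3 the conclusion holds.
n = 4: n! = 24 and 2^n = 16, so 24 > 16.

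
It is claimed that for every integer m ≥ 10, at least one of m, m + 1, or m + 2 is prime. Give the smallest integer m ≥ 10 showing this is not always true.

m = 14

The first 4 eligible values, up to m = 13, all satisfy the conclusion.
m = 14: 14 = 2 × 7; 15 = 3 × 5; 16 = 2 × 8 — all composite.
Thus m = 14 disproves the claim, and no smaller m works.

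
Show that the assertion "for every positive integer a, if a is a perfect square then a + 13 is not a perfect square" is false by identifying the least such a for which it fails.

We need the least positive integer a for which a is a perfect square but a + 13 is a perfect square.
The first 5 eligible values, up to a = 25, all satisfy the conclusion.
a = 36: 36 = 6² and 36 + 13 = 49 = 7².

a = 36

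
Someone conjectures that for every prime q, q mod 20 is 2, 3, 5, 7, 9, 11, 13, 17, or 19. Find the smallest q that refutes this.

q = 41

Check each prime q in order until the claim fails.
For q = 2, 3, 5, 7, …, 29, 31, 37 the conclusion holds.
q = 41: 41 mod 20 = 1 — not in {2, 3, 5, 7, 9, 11, 13, 17, 19}.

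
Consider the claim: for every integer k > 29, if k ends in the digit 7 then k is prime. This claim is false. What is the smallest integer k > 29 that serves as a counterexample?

For k = 37, 47 the conclusion holds.
k = 57: 57 ends in 7; 57 = 3 × 19, composite.

k = 57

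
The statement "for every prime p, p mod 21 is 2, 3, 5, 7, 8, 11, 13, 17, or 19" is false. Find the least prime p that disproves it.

p = 31

We need the least prime p for which the claim fails.
For p = 2, 3, 5, 7, 11, 13, 17, 19, 23, 29 the conclusion holds.
p = 31: 31 mod 21 = 10 — not in {2, 3, 5, 7, 8, 11, 13, 17, 19}.
Thus p = 31 disproves the claim, and no smaller p works.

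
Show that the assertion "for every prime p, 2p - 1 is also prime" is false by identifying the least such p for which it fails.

A counterexample is any prime p such that 2p - 1 is not prime; we check each in order.
For p = 2, 3 the conclusion holds.
p = 5: 2p - 1 = 9 = 3 × 3, not prime.
Thus p = 5 disproves the claim, and no smaller p works.

p = 5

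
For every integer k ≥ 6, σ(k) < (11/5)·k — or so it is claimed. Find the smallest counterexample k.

For k = 6, 7, 8, 9, 10, 11 the conclusion holds.
k = 12: σ(12) = 28; 28 ≥ 132/5.

k = 12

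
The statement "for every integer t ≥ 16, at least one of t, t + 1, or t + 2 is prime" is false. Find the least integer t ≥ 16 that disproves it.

t = 20

Check each integer t ≥ 16 in order until t, t + 1, t + 2 are all composite.
t = 16: 17 is prime.
t = 17: 17 is prime.
t = 18: 19 is prime.
t = 19: 19 is prime.
t = 20: 20 = 2 × 10; 21 = 3 × 7; 22 = 2 × 11 — all composite.
Hence t = 20 is a counterexample.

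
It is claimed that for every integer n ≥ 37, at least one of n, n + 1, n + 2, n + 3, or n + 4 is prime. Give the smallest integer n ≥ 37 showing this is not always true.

n = 48

A counterexample is any integer n ≥ 37 such that n, n + 1, n + 2, n + 3, n + 4 are all composite; we check each in order.
The first 11 eligible values, up to n = 47, all satisfy the conclusion.
n = 48: 48 = 2 × 24; 49 = 7 × 7; 50 = 2 × 25; 51 = 3 × 17; 52 = 2 × 26 — all composite.
Hence n = 48 is a counterexample.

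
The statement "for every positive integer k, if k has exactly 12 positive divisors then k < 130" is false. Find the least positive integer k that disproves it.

Check each positive integer k in order until k has exactly 12 positive divisors but the claim fails.
For k = 60, 72, 84, 90, 96, 108, 126 the conclusion holds.
k = 132: τ(132) = 12; 132 ≥ 130.
So k = 132 is the smallest counterexample.

k = 132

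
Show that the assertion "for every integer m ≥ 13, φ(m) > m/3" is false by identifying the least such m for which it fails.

A counterexample is any integer m ≥ 13 such that the claim fails; we check each in order.
The first 5 eligible values, up to m = 17, all satisfy the conclusion.
m = 18: φ(18) = 6 and 18/3 = 6, so φ(18) ≤ 18/3.

m = 18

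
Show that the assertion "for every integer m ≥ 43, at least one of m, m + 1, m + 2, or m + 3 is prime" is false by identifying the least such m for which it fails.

For m = 43, 44, 45, 46, 47 the conclusion holds.
m = 48: 48 = 2 × 24; 49 = 7 × 7; 50 = 2 × 25; 51 = 3 × 17 — all composite.

m = 48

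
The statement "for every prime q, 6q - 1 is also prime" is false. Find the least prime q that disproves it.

Check each prime q in order until 6q - 1 is not prime.
q = 2: 6q - 1 = 11, prime.
q = 3: 6q - 1 = 17, prime.
q = 5: 6q - 1 = 29, prime.
q = 7: 6q - 1 = 41, prime.
q = 11: 6q - 1 = 65 = 5 × 13, not prime.
Hence q = 11 is a counterexample.

q = 11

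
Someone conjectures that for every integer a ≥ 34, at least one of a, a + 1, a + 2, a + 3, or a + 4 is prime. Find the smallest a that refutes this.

We need the least integer a ≥ 34 for which a, a + 1, a + 2, a + 3, a + 4 are all composite.
For a = 34, 35, 36, 37, …, 45, 46, 47 the conclusion holds.
a = 48: 48 = 2 × 24; 49 = 7 × 7; 50 = 2 × 25; 51 = 3 × 17; 52 = 2 × 26 — all composite.
Thus a = 48 disproves the claim, and no smaller a works.

a = 48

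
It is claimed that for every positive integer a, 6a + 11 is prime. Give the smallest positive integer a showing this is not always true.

a = 4

We need the least positive integer a for which 6a + 11 is not prime.
For a = 1, 2, 3 the conclusion holds.
a = 4: 6a + 11 = 35 = 5 × 7, composite.
Thus a = 4 disproves the claim, and no smaller a works.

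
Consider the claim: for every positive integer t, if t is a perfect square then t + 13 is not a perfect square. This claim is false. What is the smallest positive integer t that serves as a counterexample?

The first 5 eligible values, up to t = 25, all satisfy the conclusion.
t = 36: 36 = 6² and 36 + 13 = 49 = 7².

t = 36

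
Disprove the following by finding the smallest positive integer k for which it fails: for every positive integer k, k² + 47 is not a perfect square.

k = 23

Check each positive integer k in order until k² + 47 is a perfect square.
For k = 1, 2, 3, 4, …, 20, 21, 22 the conclusion holds.
k = 23: 23² + 47 = 576 = 24², a perfect square.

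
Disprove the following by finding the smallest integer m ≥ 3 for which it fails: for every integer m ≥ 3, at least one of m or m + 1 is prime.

We need the least integer m ≥ 3 for which m, m + 1 are both composite.
The first 5 eligible values, up to m = 7, all satisfy the conclusion.
m = 8: 8 = 2 × 4; 9 = 3 × 3 — both composite.
So m = 8 is the smallest counterexample.

m = 8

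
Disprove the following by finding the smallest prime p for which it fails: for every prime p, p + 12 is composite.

p = 5

A counterexample is any prime p such that p + 12 is prime; we check each in order.
p = 2: p + 12 = 14 = 2 × 7, composite.
p = 3: p + 12 = 15 = 3 × 5, composite.
p = 5: p + 12 = 17, prime — not composite.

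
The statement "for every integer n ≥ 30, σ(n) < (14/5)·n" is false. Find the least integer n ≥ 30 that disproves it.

n = 60

We need the least integer n ≥ 30 for which the claim fails.
For n = 30, 31, 32, 33, …, 57, 58, 59 the conclusion holds.
n = 60: σ(60) = 168; 168 ≥ 168.
So n = 60 is the smallest counterexample.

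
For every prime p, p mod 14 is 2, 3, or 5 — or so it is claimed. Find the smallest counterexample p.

p = 7

Check each prime p in order until the claim fails.
p = 2: 2 mod 14 = 2.
p = 3: 3 mod 14 = 3.
p = 5: 5 mod 14 = 5.
p = 7: 7 mod 14 = 7 — not in {2, 3, 5}.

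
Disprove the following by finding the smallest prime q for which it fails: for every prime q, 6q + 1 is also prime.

For q = 2, 3, 5, 7, 11, 13, 17 the conclusion holds.
q = 19: 6q + 1 = 115 = 5 × 23, not prime.
So q = 19 is the smallest counterexample.

q = 19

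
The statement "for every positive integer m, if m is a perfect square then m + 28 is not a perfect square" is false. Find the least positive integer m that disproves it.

m = 36

Check each positive integer m in order until m is a perfect square but m + 28 is a perfect square.
The first 5 eligible values, up to m = 25, all satisfy the conclusion.
m = 36: 36 = 6² and 36 + 28 = 64 = 8².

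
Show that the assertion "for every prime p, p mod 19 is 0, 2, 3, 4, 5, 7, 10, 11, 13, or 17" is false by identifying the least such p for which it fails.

We need the least prime p for which the claim fails.
The first 10 eligible values, up to p = 29, all satisfy the conclusion.
p = 31: 31 mod 19 = 12 — not in {0, 2, 3, 4, 5, 7, 10, 11, 13, 17}.
So p = 31 is the smallest counterexample.

p = 31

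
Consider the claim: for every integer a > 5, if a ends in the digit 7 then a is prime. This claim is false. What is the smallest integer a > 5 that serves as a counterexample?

a = 7: 7 ends in 7 and is prime.
a = 17: 17 ends in 7 and is prime.
a = 27: 27 ends in 7; 27 = 3 × 9, composite.

a = 27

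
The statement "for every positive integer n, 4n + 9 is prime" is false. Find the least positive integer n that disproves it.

We need the least positive integer n for which 4n + 9 is not prime.
For n = 1, 2 the conclusion holds.
n = 3: 4n + 9 = 21 = 3 × 7, composite.

n = 3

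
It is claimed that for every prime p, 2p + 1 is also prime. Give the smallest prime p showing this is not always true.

We need the least prime p for which 2p + 1 is not prime.
p = 2: 2p + 1 = 5, prime.
p = 3: 2p + 1 = 7, prime.
p = 5: 2p + 1 = 11, prime.
p = 7: 2p + 1 = 15 = 3 × 5, not prime.

p = 7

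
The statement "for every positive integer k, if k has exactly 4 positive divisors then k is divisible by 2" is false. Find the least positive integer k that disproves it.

The first 4 eligible values, up to k = 14, all satisfy the conclusion.
k = 15: τ(15) = 4; 15 mod 2 = 1.
Thus k = 15 disproves the claim, and no smaller k works.

k = 15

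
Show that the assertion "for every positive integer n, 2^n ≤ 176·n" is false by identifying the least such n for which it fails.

n = 11

For n = 1, 2, 3, 4, 5, 6, 7, 8, 9, 10 the conclusion holds.
n = 11: 2^n = 2048 and 176·n = 1936, so 2048 > 1936.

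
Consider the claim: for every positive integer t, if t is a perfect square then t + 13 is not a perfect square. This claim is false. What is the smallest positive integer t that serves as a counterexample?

For t = 1, 4, 9, 16, 25 the conclusion holds.
t = 36: 36 = 6² and 36 + 13 = 49 = 7².

t = 36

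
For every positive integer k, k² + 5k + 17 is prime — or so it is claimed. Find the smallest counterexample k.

Check each positive integer k in order until k² + 5k + 17 is not prime.
For k = 1, 2, 3, 4, 5, 6, 7 the conclusion holds.
k = 8: k² + 5k + 17 = 121 = 11 × 11, composite.
Hence k = 8 is a counterexample.

k = 8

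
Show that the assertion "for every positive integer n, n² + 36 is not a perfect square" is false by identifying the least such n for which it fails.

n = 8

n = 1: 1² + 36 = 37, not a perfect square.
n = 2: 2² + 36 = 40, not a perfect square.
n = 3: 3² + 36 = 45, not a perfect square.
n = 4: 4² + 36 = 52, not a perfect square.
n = 5: 5² + 36 = 61, not a perfect square.
n = 6: 6² + 36 = 72, not a perfect square.
n = 7: 7² + 36 = 85, not a perfect square.
n = 8: 8² + 36 = 100 = 10², a perfect square.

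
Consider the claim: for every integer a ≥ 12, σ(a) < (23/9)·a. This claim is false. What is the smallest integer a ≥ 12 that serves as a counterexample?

Check each integer a ≥ 12 in order until the claim fails.
The first 36 eligible values, up to a = 47, all satisfy the conclusion.
a = 48: σ(48) = 124; 124 ≥ 368/3.
So a = 48 is the smallest counterexample.

a = 48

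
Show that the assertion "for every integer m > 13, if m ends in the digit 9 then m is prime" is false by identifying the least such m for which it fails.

m = 39

For m = 19, 29 the conclusion holds.
m = 39: 39 ends in 9; 39 = 3 × 13, composite.
So m = 39 is the smallest counterexample.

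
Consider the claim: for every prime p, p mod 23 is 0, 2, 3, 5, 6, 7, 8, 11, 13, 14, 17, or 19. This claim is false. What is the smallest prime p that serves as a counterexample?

Check each prime p in order until the claim fails.
For p = 2, 3, 5, 7, …, 29, 31, 37 the conclusion holds.
p = 41: 41 mod 23 = 18 — not in {0, 2, 3, 5, 6, 7, 8, 11, 13, 14, 17, 19}.
So p = 41 is the smallest counterexample.

p = 41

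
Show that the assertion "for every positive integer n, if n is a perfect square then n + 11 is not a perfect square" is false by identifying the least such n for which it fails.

n = 25

A counterexample is any positive integer n such that n is a perfect square but n + 11 is a perfect square; we check each in order.
The first 4 eligible values, up to n = 16, all satisfy the conclusion.
n = 25: 25 = 5² and 25 + 11 = 36 = 6².
Thus n = 25 disproves the claim, and no smaller n works.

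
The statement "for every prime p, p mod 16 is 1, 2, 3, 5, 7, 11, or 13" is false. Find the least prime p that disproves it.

p = 31

For p = 2, 3, 5, 7, 11, 13, 17, 19, 23, 29 the conclusion holds.
p = 31: 31 mod 16 = 15 — not in {1, 2, 3, 5, 7, 11, 13}.
So p = 31 is the smallest counterexample.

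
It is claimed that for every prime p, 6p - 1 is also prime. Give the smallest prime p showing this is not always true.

p = 11

p = 2: 6p - 1 = 11, prime.
p = 3: 6p - 1 = 17, prime.
p = 5: 6p - 1 = 29, prime.
p = 7: 6p - 1 = 41, prime.
p = 11: 6p - 1 = 65 = 5 × 13, not prime.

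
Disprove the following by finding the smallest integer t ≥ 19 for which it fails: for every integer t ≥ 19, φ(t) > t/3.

For t = 19, 20, 21, 22, 23 the conclusion holds.
t = 24: φ(24) = 8 and 24/3 = 8, so φ(24) ≤ 24/3.
Thus t = 24 disproves the claim, and no smaller t works.

t = 24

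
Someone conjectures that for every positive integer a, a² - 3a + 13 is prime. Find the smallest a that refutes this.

A counterexample is any positive integer a such that a² - 3a + 13 is not prime; we check each in order.
The first 11 eligible values, up to a = 11, all satisfy the conclusion.
a = 12: a² - 3a + 13 = 121 = 11 × 11, composite.
Thus a = 12 disproves the claim, and no smaller a works.

a = 12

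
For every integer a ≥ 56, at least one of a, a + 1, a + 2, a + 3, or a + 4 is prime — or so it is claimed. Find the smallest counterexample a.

a = 62

We need the least integer a ≥ 56 for which a, a + 1, a + 2, a + 3, a + 4 are all composite.
The first 6 eligible values, up to a = 61, all satisfy the conclusion.
a = 62: 62 = 2 × 31; 63 = 3 × 21; 64 = 2 × 32; 65 = 5 × 13; 66 = 2 × 33 — all composite.
Hence a = 62 is a counterexample.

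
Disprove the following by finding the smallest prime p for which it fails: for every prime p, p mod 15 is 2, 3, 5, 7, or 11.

For p = 2, 3, 5, 7, 11 the conclusion holds.
p = 13: 13 mod 15 = 13 — not in {2, 3, 5, 7, 11}.
Thus p = 13 disproves the claim, and no smaller p works.

p = 13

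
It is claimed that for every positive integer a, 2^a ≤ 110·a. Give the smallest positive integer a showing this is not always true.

a = 11

A counterexample is any positive integer a such that 2^a > 110·a; we check each in order.
For a = 1, 2, 3, 4, 5, 6, 7, 8, 9, 10 the conclusion holds.
a = 11: 2^a = 2048 and 110·a = 1210, so 2048 > 1210.
So a = 11 is the smallest counterexample.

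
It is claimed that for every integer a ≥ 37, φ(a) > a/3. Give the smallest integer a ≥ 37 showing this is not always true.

a = 42

Check each integer a ≥ 37 in order until the claim fails.
a = 37: φ(37) = 36 and 37/3 = 37/3, so φ(37) > 37/3.
a = 38: φ(38) = 18 and 38/3 = 38/3, so φ(38) > 38/3.
a = 39: φ(39) = 24 and 39/3 = 13, so φ(39) > 39/3.
a = 40: φ(40) = 16 and 40/3 = 40/3, so φ(40) > 40/3.
a = 41: φ(41) = 40 and 41/3 = 41/3, so φ(41) > 41/3.
a = 42: φ(42) = 12 and 42/3 = 14, so φ(42) ≤ 42/3.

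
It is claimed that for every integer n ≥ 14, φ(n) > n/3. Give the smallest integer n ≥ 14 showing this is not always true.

We need the least integer n ≥ 14 for which the claim fails.
The first 4 eligible values, up to n = 17, all satisfy the conclusion.
n = 18: φ(18) = 6 and 18/3 = 6, so φ(18) ≤ 18/3.
So n = 18 is the smallest counterexample.

n = 18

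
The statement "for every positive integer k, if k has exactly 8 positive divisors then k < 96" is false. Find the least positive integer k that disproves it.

A counterexample is any positive integer k such that k has exactly 8 positive divisors but the claim fails; we check each in order.
For k = 24, 30, 40, 42, 54, 56, 66, 70, 78, 88 the conclusion holds.
k = 102: τ(102) = 8; 102 ≥ 96.

k = 102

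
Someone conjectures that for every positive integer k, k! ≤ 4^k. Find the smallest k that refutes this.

k = 9

Check each positive integer k in order until k! > 4^k.
The first 8 eligible values, up to k = 8, all satisfy the conclusion.
k = 9: k! = 362880 and 4^k = 262144, so 362880 > 262144.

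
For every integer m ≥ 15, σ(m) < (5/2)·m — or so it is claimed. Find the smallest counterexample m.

m = 24

For m = 15, 16, 17, 18, 19, 20, 21, 22, 23 the conclusion holds.
m = 24: σ(24) = 60; 60 ≥ 60.
So m = 24 is the smallest counterexample.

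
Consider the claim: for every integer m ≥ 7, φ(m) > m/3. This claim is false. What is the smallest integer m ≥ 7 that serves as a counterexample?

We need the least integer m ≥ 7 for which the claim fails.
For m = 7, 8, 9, 10, 11 the conclusion holds.
m = 12: φ(12) = 4 and 12/3 = 4, so φ(12) ≤ 12/3.

m = 12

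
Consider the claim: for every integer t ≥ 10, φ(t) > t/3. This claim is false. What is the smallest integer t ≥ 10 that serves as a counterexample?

We need the least integer t ≥ 10 for which the claim fails.
t = 10: φ(10) = 4 and 10/3 = 10/3, so φ(10) > 10/3.
t = 11: φ(11) = 10 and 11/3 = 11/3, so φ(11) > 11/3.
t = 12: φ(12) = 4 and 12/3 = 4, so φ(12) ≤ 12/3.
Thus t = 12 disproves the claim, and no smaller t works.

t = 12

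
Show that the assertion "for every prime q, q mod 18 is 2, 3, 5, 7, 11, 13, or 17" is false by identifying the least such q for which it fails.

q = 19

A counterexample is any prime q such that the claim fails; we check each in order.
q = 2: 2 mod 18 = 2.
q = 3: 3 mod 18 = 3.
q = 5: 5 mod 18 = 5.
q = 7: 7 mod 18 = 7.
q = 11: 11 mod 18 = 11.
q = 13: 13 mod 18 = 13.
q = 17: 17 mod 18 = 17.
q = 19: 19 mod 18 = 1 — not in {2, 3, 5, 7, 11, 13, 17}.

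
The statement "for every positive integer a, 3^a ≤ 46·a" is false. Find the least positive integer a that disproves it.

a = 5

We need the least positive integer a for which 3^a > 46·a.
a = 1: 3^a = 3 and 46·a = 46, so 3 ≤ 46.
a = 2: 3^a = 9 and 46·a = 92, so 9 ≤ 92.
a = 3: 3^a = 27 and 46·a = 138, so 27 ≤ 138.
a = 4: 3^a = 81 and 46·a = 184, so 81 ≤ 184.
a = 5: 3^a = 243 and 46·a = 230, so 243 > 230.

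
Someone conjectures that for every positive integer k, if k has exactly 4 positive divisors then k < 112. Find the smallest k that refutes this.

k = 115

For k = 6, 8, 10, 14, …, 95, 106, 111 the conclusion holds.
k = 115: τ(115) = 4; 115 ≥ 112.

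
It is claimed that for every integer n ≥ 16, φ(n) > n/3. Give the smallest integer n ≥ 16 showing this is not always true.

n = 18

We need the least integer n ≥ 16 for which the claim fails.
n = 16: φ(16) = 8 and 16/3 = 16/3, so φ(16) > 16/3.
n = 17: φ(17) = 16 and 17/3 = 17/3, so φ(17) > 17/3.
n = 18: φ(18) = 6 and 18/3 = 6, so φ(18) ≤ 18/3.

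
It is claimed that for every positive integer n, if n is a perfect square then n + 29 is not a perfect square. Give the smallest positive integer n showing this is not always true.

For n = 1, 4, 9, 16, …, 121, 144, 169 the conclusion holds.
n = 196: 196 = 14² and 196 + 29 = 225 = 15².

n = 196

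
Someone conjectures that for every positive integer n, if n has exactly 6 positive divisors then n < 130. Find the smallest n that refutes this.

n = 147

We need the least positive integer n for which n has exactly 6 positive divisors but the claim fails.
The first 19 eligible values, up to n = 124, all satisfy the conclusion.
n = 147: τ(147) = 6; 147 ≥ 130.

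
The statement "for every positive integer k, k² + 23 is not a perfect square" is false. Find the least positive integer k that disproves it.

For k = 1, 2, 3, 4, 5, 6, 7, 8, 9, 10 the conclusion holds.
k = 11: 11² + 23 = 144 = 12², a perfect square.
So k = 11 is the smallest counterexample.

k = 11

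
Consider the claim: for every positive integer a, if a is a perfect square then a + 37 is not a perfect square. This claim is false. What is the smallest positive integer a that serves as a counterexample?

a = 324

The first 17 eligible values, up to a = 289, all satisfy the conclusion.
a = 324: 324 = 18² and 324 + 37 = 361 = 19².
Thus a = 324 disproves the claim, and no smaller a works.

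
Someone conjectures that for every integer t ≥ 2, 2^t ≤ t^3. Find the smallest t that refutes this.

We need the least integer t ≥ 2 for which 2^t > t^3.
For t = 2, 3, 4, 5, 6, 7, 8, 9 the conclusion holds.
t = 10: 2^t = 1024 and t^3 = 1000, so 1024 > 1000.
Thus t = 10 disproves the claim, and no smaller t works.

t = 10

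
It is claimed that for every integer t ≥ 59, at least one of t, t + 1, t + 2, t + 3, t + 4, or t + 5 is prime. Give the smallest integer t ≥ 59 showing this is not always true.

For t = 59, 60, 61, 62, …, 87, 88, 89 the conclusion holds.
t = 90: 90 = 2 × 45; 91 = 7 × 13; 92 = 2 × 46; 93 = 3 × 31; 94 = 2 × 47; 95 = 5 × 19 — all composite.
So t = 90 is the smallest counterexample.

t = 90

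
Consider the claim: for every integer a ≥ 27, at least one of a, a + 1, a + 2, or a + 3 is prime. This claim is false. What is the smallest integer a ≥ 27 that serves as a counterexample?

a = 32

A counterexample is any integer a ≥ 27 such that a, a + 1, a + 2, a + 3 are all composite; we check each in order.
The first 5 eligible values, up to a = 31, all satisfy the conclusion.
a = 32: 32 = 2 × 16; 33 = 3 × 11; 34 = 2 × 17; 35 = 5 × 7 — all composite.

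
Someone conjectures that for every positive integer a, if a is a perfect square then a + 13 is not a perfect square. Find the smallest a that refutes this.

a = 1: 1 + 13 = 14, not a perfect square.
a = 4: 4 + 13 = 17, not a perfect square.
a = 9: 9 + 13 = 22, not a perfect square.
a = 16: 16 + 13 = 29, not a perfect square.
a = 25: 25 + 13 = 38, not a perfect square.
a = 36: 36 = 6² and 36 + 13 = 49 = 7².

a = 36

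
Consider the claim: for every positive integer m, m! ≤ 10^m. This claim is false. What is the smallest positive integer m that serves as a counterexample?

We need the least positive integer m for which m! > 10^m.
For m = 1, 2, 3, 4, …, 22, 23, 24 the conclusion holds.
m = 25: m! = 15511210043330985984000000 and 10^m = 10000000000000000000000000, so 15511210043330985984000000 > 10000000000000000000000000.

m = 25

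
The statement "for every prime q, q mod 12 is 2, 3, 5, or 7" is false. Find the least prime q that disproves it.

q = 11

For q = 2, 3, 5, 7 the conclusion holds.
q = 11: 11 mod 12 = 11 — not in {2, 3, 5, 7}.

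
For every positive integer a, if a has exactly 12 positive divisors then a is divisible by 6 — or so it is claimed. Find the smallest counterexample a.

a = 140

Check each positive integer a in order until a has exactly 12 positive divisors but a is not divisible by 6.
a = 60: τ(60) = 12; 60 mod 6 = 0.
a = 72: τ(72) = 12; 72 mod 6 = 0.
a = 84: τ(84) = 12; 84 mod 6 = 0.
a = 90: τ(90) = 12; 90 mod 6 = 0.
a = 96: τ(96) = 12; 96 mod 6 = 0.
a = 108: τ(108) = 12; 108 mod 6 = 0.
a = 126: τ(126) = 12; 126 mod 6 = 0.
a = 132: τ(132) = 12; 132 mod 6 = 0.
a = 140: τ(140) = 12; 140 mod 6 = 2.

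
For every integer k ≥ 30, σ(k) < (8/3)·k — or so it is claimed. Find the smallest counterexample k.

k = 60

Check each integer k ≥ 30 in order until the claim fails.
For k = 30, 31, 32, 33, …, 57, 58, 59 the conclusion holds.
k = 60: σ(60) = 168; 168 ≥ 160.
Thus k = 60 disproves the claim, and no smaller k works.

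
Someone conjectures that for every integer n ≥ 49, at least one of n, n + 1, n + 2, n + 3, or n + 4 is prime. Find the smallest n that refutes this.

n = 54

A counterexample is any integer n ≥ 49 such that n, n + 1, n + 2, n + 3, n + 4 are all composite; we check each in order.
The first 5 eligible values, up to n = 53, all satisfy the conclusion.
n = 54: 54 = 2 × 27; 55 = 5 × 11; 56 = 2 × 28; 57 = 3 × 19; 58 = 2 × 29 — all composite.
Hence n = 54 is a counterexample.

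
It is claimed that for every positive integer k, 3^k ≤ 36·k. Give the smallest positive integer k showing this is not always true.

We need the least positive integer k for which 3^k > 36·k.
For k = 1, 2, 3, 4 the conclusion holds.
k = 5: 3^k = 243 and 36·k = 180, so 243 > 180.
Thus k = 5 disproves the claim, and no smaller k works.

k = 5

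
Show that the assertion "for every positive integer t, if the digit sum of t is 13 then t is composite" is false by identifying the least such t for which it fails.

t = 67

A counterexample is any positive integer t such that the digit sum of t is 13 but t is prime; we check each in order.
t = 49: digit sum 13; 49 is composite.
t = 58: digit sum 13; 58 is composite.
t = 67: digit sum 13; 67 is prime, not composite.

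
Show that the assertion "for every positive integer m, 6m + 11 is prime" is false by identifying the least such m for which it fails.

Check each positive integer m in order until 6m + 11 is not prime.
m = 1: 6m + 11 = 17, prime.
m = 2: 6m + 11 = 23, prime.
m = 3: 6m + 11 = 29, prime.
m = 4: 6m + 11 = 35 = 5 × 7, composite.

m = 4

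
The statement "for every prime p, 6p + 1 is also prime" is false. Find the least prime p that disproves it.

A counterexample is any prime p such that 6p + 1 is not prime; we check each in order.
For p = 2, 3, 5, 7, 11, 13, 17 the conclusion holds.
p = 19: 6p + 1 = 115 = 5 × 23, not prime.

p = 19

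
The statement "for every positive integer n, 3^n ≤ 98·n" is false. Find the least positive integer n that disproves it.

Check each positive integer n in order until 3^n > 98·n.
For n = 1, 2, 3, 4, 5 the conclusion holds.
n = 6: 3^n = 729 and 98·n = 588, so 729 > 588.

n = 6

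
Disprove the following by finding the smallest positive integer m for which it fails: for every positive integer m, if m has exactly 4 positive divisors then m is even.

We need the least positive integer m for which m has exactly 4 positive divisors but m is odd.
The first 4 eligible values, up to m = 14, all satisfy the conclusion.
m = 15: divisors of 15: 1, 3, 5, 15; 15 is odd.
Thus m = 15 disproves the claim, and no smaller m works.

m = 15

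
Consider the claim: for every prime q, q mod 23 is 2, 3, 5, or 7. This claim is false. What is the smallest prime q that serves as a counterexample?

The first 4 eligible values, up to q = 7, all satisfy the conclusion.
q = 11: 11 mod 23 = 11 — not in {2, 3, 5, 7}.
So q = 11 is the smallest counterexample.

q = 11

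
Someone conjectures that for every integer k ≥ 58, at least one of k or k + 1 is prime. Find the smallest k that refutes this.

The first 4 eligible values, up to k = 61, all satisfy the conclusion.
k = 62: 62 = 2 × 31; 63 = 3 × 21 — both composite.
So k = 62 is the smallest counterexample.

k = 62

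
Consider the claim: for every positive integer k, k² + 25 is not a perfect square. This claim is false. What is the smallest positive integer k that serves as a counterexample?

k = 12

A counterexample is any positive integer k such that k² + 25 is a perfect square; we check each in order.
For k = 1, 2, 3, 4, …, 9, 10, 11 the conclusion holds.
k = 12: 12² + 25 = 169 = 13², a perfect square.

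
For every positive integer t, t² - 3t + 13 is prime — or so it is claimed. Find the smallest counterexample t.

t = 12

A counterexample is any positive integer t such that t² - 3t + 13 is not prime; we check each in order.
For t = 1, 2, 3, 4, …, 9, 10, 11 the conclusion holds.
t = 12: t² - 3t + 13 = 121 = 11 × 11, composite.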